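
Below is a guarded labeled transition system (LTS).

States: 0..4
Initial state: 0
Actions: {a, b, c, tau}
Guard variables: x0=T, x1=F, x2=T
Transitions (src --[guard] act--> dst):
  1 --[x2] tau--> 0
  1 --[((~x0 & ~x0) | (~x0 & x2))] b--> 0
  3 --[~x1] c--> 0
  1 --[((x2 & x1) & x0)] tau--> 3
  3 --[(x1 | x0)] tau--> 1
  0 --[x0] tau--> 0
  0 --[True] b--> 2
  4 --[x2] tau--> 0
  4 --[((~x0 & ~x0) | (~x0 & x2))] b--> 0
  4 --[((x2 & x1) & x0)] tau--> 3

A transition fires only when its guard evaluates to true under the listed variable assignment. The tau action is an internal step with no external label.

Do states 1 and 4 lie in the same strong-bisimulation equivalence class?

Compute ~ classes (split until stable):
  π0 = {{0,1,2,3,4}}
  π1 = {{0},{1,4},{2},{3}}
4 equivalence class(es) (converged in 2)
[1]={1,4}  [4]={1,4}

Answer: BISIMILAR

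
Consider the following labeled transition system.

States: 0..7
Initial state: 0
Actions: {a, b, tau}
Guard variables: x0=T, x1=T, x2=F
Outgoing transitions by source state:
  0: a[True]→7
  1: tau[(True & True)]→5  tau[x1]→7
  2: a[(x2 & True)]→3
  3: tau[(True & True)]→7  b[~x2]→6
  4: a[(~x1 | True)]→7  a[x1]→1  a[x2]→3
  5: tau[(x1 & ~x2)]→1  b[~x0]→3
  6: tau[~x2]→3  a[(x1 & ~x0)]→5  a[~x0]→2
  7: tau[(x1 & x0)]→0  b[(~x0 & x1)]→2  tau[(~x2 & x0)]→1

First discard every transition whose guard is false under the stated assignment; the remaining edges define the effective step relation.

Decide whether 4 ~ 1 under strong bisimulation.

Bisimulation quotient by refinement:
  round 0: {{0,1,2,3,4,5,6,7}}
  round 1: {{0,4},{1,5,6,7},{2},{3}}
  round 2: {{0,4},{1,5},{2},{3},{6},{7}}
  round 3: {{0},{1},{2},{3},{4},{5},{6},{7}}
Fixed point at round 4; 8 class(es).
[4]={4}  [1]={1}

Answer: NOT BISIMILAR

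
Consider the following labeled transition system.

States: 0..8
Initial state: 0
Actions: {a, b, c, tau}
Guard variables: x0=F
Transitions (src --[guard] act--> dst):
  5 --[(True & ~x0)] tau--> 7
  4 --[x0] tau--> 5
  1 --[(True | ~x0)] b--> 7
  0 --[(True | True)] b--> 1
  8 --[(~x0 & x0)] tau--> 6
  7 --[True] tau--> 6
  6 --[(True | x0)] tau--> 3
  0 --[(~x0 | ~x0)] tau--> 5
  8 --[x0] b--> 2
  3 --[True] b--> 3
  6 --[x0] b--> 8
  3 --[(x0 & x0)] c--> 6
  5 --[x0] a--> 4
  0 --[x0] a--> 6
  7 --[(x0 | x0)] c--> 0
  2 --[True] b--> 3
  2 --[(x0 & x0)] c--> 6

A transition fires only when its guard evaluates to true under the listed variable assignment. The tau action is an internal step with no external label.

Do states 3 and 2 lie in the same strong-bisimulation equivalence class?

Answer: BISIMILAR

Working:
Compute ~ classes (split until stable):
  round 0: {{0,1,2,3,4,5,6,7,8}}
  round 1: {{0},{1,2,3},{4,8},{5,6,7}}
  round 2: {{0},{1},{2,3},{4,8},{5,7},{6}}
  round 3: {{0},{1},{2,3},{4,8},{5},{6},{7}}
Fixed point at round 4; 7 class(es).
3∈{2,3}, 2∈{2,3}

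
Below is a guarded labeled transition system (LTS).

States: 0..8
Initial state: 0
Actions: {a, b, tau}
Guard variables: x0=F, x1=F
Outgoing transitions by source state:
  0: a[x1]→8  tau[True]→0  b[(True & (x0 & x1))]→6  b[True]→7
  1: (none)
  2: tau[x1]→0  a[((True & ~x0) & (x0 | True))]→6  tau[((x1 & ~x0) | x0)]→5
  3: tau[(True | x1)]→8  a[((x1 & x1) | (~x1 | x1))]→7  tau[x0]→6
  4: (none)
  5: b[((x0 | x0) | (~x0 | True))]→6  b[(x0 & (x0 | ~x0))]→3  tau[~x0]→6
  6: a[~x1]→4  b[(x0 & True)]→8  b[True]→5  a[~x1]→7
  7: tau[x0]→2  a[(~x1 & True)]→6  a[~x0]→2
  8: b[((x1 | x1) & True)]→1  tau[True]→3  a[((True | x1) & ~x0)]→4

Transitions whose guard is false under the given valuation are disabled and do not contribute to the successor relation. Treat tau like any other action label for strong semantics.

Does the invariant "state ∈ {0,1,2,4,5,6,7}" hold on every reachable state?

Answer: INVARIANT HOLDS

Trace:
Safe = {0,1,2,4,5,6,7}
R = {0,2,4,5,6,7}
  0: ok
  2: ok
  4: ok
  5: ok
  6: ok
  7: ok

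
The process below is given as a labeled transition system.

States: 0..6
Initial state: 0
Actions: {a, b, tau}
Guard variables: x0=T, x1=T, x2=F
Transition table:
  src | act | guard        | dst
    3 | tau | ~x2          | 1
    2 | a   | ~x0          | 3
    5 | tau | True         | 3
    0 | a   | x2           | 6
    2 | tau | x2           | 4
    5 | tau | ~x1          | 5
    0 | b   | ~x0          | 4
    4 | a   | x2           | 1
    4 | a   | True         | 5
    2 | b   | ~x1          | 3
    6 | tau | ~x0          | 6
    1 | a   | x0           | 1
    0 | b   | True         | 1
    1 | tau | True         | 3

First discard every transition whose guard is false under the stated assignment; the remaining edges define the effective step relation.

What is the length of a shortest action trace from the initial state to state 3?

Layered search for 3:
  L0 = {0}
  L1 = {1}
  L2 = {3}
3 enters at depth 2; path b·tau

Answer: 2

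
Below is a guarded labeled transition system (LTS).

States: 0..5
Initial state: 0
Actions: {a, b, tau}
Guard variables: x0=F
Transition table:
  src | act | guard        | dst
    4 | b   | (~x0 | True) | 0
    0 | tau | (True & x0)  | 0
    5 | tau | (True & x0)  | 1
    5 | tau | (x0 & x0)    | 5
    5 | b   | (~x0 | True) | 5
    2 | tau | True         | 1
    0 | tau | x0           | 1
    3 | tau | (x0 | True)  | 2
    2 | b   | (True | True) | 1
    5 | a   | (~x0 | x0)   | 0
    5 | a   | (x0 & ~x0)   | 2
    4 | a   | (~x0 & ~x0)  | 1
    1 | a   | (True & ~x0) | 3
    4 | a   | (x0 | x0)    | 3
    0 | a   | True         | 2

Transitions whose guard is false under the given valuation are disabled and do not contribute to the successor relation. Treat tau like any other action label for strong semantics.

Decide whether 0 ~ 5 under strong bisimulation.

Bisimulation quotient by refinement:
  P[0] = {{0,1,2,3,4,5}}
  P[1] = {{0,1},{2},{3},{4,5}}
  P[2] = {{0},{1},{2},{3},{4},{5}}
Fixed point at round 3; 6 class(es).
0∈{0}, 5∈{5}

Answer: NOT BISIMILAR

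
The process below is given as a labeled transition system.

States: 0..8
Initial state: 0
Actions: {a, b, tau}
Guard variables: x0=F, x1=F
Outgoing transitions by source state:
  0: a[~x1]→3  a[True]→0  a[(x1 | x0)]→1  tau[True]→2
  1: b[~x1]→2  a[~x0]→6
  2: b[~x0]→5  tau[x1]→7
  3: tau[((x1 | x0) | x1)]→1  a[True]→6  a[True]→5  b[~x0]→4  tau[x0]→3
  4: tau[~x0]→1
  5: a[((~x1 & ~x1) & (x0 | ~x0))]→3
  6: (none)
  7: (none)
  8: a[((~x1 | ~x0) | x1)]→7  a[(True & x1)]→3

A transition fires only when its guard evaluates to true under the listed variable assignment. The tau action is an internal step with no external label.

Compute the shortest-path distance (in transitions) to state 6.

Breadth-first toward 6:
  L0 = {0}
  L1 = {2,3}
  L2 = {4,5,6}
first hit 6 at d=2 via a·a

Answer: 2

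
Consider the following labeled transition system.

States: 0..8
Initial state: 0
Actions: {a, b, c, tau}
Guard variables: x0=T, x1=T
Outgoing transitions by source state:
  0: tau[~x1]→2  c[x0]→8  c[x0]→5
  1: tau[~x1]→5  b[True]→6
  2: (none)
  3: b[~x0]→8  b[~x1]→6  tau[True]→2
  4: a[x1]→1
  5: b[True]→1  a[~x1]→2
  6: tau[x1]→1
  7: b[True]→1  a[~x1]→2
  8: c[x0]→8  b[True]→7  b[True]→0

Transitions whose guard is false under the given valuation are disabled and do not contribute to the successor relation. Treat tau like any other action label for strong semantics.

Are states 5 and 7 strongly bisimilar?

Refine partition for ~:
  P[0] = {{0,1,2,3,4,5,6,7,8}}
  P[1] = {{0},{1,5,7},{2},{3,6},{4},{8}}
  P[2] = {{0},{1},{2},{3},{4},{5,7},{6},{8}}
stable after 3 split(s): 8 block(s)
[5]={5,7}  [7]={5,7}

Answer: BISIMILAR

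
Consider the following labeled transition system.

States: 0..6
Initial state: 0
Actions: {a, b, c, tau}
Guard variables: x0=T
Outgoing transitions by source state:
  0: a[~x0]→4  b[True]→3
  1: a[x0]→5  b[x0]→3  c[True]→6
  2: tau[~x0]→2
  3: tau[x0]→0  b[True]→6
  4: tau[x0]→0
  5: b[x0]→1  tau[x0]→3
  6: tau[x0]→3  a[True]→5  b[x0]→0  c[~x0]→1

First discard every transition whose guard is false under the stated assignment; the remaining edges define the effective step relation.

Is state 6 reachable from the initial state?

Answer: REACHABLE

Working:
Guard filter leaves 12 enabled edge(s).
Layer 0: {0}
Layer 1: {3}  cumulative {0,3}
Layer 2: {6}  cumulative {0,3,6}
Layer 3: {5}  cumulative {0,3,5,6}
Layer 4: {1}  cumulative {0,1,3,5,6}
Reachable = {0,1,3,5,6}
trace reaching 6: b·b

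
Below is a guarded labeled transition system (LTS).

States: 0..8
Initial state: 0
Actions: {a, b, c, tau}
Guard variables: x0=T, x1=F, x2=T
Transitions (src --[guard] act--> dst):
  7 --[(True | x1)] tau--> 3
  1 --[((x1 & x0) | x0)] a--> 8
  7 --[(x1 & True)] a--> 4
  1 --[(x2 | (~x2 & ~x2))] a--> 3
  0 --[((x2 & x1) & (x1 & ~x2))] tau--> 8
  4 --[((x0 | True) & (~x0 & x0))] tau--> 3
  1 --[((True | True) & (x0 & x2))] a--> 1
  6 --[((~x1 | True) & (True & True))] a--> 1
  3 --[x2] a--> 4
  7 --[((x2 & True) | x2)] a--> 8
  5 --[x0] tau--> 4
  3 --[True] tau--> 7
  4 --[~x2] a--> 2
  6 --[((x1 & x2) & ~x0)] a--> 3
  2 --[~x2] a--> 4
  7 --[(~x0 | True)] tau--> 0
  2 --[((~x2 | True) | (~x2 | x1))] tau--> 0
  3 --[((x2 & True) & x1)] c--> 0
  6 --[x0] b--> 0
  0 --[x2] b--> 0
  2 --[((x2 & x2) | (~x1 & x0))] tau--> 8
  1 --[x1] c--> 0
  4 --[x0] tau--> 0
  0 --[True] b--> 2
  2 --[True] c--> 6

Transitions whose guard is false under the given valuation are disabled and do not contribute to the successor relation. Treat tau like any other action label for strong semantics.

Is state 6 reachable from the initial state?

Guard filter leaves 17 enabled edge(s).
L0 = {0}
L1 = {2}  total {0,2}
L2 = {6,8}  total {0,2,6,8}
L3 = {1}  total {0,1,2,6,8}
L4 = {3}  total {0,1,2,3,6,8}
L5 = {4,7}  total {0,1,2,3,4,6,7,8}
Reachable = {0,1,2,3,4,6,7,8}
Path to 6: b·c

Answer: REACHABLE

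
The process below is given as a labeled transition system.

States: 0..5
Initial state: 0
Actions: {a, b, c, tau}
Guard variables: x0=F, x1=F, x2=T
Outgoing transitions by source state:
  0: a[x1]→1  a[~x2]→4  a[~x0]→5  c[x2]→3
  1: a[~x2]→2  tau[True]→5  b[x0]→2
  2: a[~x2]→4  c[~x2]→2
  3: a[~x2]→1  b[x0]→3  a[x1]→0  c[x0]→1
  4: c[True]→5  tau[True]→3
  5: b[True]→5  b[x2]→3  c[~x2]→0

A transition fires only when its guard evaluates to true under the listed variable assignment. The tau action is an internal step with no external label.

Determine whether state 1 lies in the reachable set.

After dropping false guards: 7 live edges.
depth 0: {0}
depth 1: {3,5}  cumulative {0,3,5}
R = {0,3,5}

Answer: UNREACHABLE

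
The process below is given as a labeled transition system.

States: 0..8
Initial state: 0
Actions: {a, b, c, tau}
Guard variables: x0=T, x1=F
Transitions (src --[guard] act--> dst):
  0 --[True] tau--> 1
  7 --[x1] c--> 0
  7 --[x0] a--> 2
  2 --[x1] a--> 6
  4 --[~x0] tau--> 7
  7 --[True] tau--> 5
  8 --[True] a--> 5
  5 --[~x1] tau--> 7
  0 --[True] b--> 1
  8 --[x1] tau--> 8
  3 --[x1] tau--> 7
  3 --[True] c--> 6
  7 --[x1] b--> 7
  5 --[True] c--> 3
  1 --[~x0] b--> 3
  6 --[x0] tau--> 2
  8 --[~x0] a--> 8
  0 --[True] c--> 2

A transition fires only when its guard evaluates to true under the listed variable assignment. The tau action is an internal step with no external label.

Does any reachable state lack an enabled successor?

Answer: DEADLOCK at state 1

Working:
Reach set: {0,1,2}
  0: b→1  c→2  tau→1  [deg 3]
  1: ∅  [deadlock]
  2: ∅  [deadlock]
trace reaching 1: tau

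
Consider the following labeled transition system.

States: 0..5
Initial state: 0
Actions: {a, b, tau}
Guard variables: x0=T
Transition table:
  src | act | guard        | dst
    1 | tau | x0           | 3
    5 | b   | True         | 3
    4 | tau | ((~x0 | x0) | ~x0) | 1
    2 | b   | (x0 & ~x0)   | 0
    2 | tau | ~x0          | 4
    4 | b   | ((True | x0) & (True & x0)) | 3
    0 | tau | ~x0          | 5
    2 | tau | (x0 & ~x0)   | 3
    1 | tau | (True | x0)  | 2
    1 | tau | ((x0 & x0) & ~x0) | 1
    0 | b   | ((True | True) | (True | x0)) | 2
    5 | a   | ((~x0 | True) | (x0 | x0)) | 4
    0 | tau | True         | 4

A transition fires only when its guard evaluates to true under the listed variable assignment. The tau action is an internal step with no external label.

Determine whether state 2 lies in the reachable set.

After dropping false guards: 8 live edges.
L0 = {0}
L1 = {2,4}  now seen {0,2,4}
L2 = {1,3}  now seen {0,1,2,3,4}
R = {0,1,2,3,4}
trace reaching 2: b

Answer: REACHABLE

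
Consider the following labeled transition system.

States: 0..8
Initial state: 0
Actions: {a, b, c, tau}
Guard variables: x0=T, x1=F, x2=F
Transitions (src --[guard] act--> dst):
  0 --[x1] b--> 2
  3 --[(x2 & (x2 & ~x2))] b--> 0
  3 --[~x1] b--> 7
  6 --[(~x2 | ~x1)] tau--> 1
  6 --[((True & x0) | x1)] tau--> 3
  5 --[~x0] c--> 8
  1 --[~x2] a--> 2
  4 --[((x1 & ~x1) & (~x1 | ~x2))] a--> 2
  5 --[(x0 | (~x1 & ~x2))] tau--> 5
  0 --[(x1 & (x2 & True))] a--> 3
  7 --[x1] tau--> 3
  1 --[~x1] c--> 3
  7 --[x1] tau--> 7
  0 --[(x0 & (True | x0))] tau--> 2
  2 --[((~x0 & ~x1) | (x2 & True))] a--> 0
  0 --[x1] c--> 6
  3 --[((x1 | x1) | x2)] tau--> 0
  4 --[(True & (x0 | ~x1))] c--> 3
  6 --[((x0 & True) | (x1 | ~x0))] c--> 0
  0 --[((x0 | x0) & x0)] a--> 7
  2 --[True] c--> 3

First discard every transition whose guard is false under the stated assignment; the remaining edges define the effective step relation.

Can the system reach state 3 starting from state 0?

Answer: REACHABLE

Working:
11 transition(s) survive guard evaluation.
Layer 0: {0}
Layer 1: {2,7}  now seen {0,2,7}
Layer 2: {3}  now seen {0,2,3,7}
Reach set: {0,2,3,7}
trace reaching 3: tau·c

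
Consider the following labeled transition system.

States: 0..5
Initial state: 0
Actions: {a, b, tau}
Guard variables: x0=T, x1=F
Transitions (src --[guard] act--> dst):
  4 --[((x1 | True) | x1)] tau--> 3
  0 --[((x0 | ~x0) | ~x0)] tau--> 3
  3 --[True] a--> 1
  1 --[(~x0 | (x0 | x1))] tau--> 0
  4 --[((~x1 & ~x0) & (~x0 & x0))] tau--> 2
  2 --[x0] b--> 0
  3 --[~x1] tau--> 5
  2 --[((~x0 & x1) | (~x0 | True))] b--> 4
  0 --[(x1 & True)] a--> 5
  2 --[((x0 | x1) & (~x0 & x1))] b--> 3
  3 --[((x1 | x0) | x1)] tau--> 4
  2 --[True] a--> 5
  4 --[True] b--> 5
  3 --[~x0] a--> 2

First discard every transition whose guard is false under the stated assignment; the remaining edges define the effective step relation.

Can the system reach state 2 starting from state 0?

10 transition(s) survive guard evaluation.
depth 0: {0}
depth 1: {3}  total {0,3}
depth 2: {1,4,5}  total {0,1,3,4,5}
R = {0,1,3,4,5}

Answer: UNREACHABLE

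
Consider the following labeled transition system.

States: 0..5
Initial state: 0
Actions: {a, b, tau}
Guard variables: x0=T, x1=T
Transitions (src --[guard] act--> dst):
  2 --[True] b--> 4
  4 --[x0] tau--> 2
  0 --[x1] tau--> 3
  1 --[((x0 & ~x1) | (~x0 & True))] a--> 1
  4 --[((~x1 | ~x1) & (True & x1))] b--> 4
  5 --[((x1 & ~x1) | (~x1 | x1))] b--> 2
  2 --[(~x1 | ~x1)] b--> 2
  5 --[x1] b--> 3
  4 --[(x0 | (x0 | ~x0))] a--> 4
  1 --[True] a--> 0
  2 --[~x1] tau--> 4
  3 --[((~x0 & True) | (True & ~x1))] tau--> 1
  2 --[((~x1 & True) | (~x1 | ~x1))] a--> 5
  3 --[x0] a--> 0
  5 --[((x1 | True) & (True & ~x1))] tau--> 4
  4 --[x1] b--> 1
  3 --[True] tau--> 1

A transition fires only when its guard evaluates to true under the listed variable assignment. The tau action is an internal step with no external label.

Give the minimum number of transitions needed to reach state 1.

Answer: 2

Working:
Breadth-first toward 1:
  depth 0: {0}
  depth 1: {3}
  depth 2: {1}
depth(1)=2, e.g. tau·tau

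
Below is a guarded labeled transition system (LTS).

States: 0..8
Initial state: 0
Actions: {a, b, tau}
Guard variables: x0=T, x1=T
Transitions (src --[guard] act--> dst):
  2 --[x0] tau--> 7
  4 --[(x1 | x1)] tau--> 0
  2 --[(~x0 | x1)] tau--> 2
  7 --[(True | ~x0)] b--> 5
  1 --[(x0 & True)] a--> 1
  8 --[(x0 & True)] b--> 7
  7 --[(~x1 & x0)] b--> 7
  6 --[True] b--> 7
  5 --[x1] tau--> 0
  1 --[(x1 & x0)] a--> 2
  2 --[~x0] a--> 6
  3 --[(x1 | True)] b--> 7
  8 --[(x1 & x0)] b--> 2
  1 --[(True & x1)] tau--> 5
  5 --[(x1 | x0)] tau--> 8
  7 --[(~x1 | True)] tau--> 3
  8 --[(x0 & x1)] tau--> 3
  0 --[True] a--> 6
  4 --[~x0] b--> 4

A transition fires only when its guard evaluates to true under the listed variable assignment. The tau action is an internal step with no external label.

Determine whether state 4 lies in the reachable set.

Guard filter leaves 16 enabled edge(s).
Layer 0: {0}
Layer 1: {6}  now seen {0,6}
Layer 2: {7}  now seen {0,6,7}
Layer 3: {3,5}  now seen {0,3,5,6,7}
Layer 4: {8}  now seen {0,3,5,6,7,8}
Layer 5: {2}  now seen {0,2,3,5,6,7,8}
Reachable = {0,2,3,5,6,7,8}

Answer: UNREACHABLE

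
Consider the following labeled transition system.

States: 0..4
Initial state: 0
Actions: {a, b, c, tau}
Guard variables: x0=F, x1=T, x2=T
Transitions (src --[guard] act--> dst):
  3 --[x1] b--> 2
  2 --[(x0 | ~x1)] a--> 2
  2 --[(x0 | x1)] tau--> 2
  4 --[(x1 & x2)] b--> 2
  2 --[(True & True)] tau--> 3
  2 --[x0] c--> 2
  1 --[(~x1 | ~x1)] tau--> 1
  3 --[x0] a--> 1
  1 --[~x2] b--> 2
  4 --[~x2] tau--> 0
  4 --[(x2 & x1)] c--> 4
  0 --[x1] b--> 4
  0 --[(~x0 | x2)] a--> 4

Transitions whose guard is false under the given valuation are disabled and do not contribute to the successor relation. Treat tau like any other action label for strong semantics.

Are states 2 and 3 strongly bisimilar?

Bisimulation quotient by refinement:
  P[0] = {{0,1,2,3,4}}
  P[1] = {{0},{1},{2},{3},{4}}
stable after 2 split(s): 5 block(s)
[2]={2}  [3]={3}

Answer: NOT BISIMILAR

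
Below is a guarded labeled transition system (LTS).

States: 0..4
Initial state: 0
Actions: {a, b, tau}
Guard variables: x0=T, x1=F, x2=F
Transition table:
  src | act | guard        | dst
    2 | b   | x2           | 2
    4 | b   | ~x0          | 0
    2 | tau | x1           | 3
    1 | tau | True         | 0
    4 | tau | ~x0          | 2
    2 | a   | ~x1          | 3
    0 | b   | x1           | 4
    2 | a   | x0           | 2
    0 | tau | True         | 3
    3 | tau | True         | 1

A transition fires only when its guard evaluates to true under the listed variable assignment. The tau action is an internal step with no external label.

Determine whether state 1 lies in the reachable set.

After dropping false guards: 5 live edges.
Layer 0: {0}
Layer 1: {3}  cumulative {0,3}
Layer 2: {1}  cumulative {0,1,3}
Reach set: {0,1,3}
trace reaching 1: tau·tau

Answer: REACHABLE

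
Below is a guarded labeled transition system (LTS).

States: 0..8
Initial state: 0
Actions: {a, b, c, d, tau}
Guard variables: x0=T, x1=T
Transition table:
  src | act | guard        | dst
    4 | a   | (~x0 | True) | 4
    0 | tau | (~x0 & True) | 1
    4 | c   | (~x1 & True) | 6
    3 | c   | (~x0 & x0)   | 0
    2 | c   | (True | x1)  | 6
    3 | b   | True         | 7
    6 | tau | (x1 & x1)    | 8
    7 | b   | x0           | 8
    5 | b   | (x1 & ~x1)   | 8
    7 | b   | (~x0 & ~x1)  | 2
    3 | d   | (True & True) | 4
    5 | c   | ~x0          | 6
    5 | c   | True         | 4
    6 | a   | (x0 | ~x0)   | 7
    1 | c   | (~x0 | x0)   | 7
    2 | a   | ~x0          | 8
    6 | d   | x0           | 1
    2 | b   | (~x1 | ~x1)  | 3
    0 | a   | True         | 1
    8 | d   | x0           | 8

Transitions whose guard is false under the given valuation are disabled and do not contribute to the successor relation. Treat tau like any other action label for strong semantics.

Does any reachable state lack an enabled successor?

Answer: DEADLOCK-FREE

Working:
Reachable = {0,1,7,8}
  0: a→1  [deg 1]
  1: c→7  [deg 1]
  7: b→8  [deg 1]
  8: d→8  [deg 1]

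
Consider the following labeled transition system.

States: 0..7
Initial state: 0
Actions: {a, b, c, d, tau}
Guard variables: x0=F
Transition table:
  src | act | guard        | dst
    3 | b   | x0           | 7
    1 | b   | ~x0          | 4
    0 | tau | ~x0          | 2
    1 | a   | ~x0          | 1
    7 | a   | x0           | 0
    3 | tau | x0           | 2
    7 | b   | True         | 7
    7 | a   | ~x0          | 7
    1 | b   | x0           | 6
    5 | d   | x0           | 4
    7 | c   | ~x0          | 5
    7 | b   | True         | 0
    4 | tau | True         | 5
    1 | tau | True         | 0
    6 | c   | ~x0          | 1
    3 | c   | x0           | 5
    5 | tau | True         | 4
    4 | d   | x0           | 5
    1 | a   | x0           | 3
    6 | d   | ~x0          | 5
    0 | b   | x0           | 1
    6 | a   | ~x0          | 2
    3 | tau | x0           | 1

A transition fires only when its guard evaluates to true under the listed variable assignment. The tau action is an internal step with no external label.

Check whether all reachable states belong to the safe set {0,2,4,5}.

Inv-set: {0,2,4,5}
Reach set: {0,2}
  0: ✓
  2: ✓

Answer: INVARIANT HOLDS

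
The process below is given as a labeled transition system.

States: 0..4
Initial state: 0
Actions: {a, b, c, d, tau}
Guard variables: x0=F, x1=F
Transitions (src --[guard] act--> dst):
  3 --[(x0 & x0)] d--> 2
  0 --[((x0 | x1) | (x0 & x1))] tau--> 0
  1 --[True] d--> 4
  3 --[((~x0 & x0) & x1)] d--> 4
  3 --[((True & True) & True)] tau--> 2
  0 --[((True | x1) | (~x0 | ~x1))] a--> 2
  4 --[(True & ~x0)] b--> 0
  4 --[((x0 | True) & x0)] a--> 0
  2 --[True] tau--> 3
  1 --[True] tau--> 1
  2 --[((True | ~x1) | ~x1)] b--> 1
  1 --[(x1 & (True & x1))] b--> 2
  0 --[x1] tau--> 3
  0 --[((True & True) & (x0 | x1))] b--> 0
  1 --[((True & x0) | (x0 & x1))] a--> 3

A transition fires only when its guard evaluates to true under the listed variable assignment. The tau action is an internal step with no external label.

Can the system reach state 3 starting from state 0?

Answer: REACHABLE

Trace:
Guard filter leaves 7 enabled edge(s).
Layer 0: {0}
Layer 1: {2}  total {0,2}
Layer 2: {1,3}  total {0,1,2,3}
Layer 3: {4}  total {0,1,2,3,4}
R = {0,1,2,3,4}
witness 3: a·tau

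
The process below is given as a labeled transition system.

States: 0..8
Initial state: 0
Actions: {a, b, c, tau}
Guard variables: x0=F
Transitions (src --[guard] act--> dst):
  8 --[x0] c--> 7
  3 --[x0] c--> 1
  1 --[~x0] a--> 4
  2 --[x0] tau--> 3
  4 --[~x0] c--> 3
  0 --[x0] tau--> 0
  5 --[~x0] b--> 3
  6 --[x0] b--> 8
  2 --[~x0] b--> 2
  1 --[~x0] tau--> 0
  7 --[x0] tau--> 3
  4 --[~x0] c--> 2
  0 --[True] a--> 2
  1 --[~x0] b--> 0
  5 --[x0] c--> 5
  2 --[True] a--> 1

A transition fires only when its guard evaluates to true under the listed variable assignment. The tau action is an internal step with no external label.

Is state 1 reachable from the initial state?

Answer: REACHABLE

Trace:
9 transition(s) survive guard evaluation.
Layer 0: {0}
Layer 1: {2}  cumulative {0,2}
Layer 2: {1}  cumulative {0,1,2}
Layer 3: {4}  cumulative {0,1,2,4}
Layer 4: {3}  cumulative {0,1,2,3,4}
Reachable = {0,1,2,3,4}
trace reaching 1: a·a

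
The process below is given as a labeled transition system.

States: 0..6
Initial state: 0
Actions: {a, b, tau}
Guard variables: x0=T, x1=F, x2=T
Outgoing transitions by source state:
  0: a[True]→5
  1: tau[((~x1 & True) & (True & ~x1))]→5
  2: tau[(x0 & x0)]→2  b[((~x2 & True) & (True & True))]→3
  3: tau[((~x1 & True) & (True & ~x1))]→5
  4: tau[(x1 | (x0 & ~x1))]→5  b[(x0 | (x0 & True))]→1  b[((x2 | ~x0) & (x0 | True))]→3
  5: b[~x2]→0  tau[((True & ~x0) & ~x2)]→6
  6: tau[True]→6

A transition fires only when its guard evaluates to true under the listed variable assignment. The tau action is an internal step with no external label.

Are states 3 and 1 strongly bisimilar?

Bisimulation quotient by refinement:
  round 0: {{0,1,2,3,4,5,6}}
  round 1: {{0},{1,2,3,6},{4},{5}}
  round 2: {{0},{1,3},{2,6},{4},{5}}
Fixed point at round 3; 5 class(es).
[3]={1,3}  [1]={1,3}

Answer: BISIMILAR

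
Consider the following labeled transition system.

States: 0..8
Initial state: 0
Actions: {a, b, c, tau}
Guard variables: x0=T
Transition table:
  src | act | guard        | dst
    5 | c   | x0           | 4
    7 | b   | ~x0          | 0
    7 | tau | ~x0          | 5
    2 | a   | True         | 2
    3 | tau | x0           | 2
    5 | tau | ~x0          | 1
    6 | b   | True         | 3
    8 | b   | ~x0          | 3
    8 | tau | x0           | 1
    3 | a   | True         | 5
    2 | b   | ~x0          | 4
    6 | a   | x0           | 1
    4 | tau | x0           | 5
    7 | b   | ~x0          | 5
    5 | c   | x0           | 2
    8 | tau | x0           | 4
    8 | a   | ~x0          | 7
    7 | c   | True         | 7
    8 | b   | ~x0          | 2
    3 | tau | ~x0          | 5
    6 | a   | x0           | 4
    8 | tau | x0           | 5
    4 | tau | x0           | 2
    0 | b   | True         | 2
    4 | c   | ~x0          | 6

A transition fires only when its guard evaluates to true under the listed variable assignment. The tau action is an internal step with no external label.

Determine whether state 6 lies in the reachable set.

Answer: UNREACHABLE

Analysis:
After dropping false guards: 15 live edges.
Layer 0: {0}
Layer 1: {2}  total {0,2}
R = {0,2}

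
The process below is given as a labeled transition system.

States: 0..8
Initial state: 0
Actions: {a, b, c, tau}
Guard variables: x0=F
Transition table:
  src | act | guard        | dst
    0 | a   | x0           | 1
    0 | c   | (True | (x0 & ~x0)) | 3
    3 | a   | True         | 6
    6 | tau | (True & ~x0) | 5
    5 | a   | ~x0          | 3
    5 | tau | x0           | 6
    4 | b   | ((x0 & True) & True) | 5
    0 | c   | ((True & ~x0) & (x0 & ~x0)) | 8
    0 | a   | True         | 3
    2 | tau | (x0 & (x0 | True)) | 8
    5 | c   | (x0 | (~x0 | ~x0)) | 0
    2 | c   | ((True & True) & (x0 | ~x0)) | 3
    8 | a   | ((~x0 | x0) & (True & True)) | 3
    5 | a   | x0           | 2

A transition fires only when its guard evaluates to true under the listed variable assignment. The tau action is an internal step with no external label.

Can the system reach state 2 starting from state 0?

After dropping false guards: 8 live edges.
depth 0: {0}
depth 1: {3}  total {0,3}
depth 2: {6}  total {0,3,6}
depth 3: {5}  total {0,3,5,6}
Reachable = {0,3,5,6}

Answer: UNREACHABLE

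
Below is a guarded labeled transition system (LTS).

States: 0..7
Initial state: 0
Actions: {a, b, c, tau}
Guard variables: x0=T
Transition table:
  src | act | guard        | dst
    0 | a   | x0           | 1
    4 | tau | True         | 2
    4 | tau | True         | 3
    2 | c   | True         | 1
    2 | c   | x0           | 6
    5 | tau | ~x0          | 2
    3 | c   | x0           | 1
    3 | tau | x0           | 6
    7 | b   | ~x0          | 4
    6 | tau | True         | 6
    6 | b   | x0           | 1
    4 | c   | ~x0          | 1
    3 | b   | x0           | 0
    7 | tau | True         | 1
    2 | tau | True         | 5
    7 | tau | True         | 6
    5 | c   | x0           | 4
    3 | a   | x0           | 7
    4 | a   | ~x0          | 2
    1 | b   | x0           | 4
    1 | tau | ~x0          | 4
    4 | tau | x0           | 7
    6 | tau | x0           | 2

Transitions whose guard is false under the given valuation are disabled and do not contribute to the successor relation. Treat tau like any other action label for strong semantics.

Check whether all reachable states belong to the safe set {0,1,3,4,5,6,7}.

Answer: INVARIANT VIOLATED at state 2

Analysis:
Allowed set {0,1,3,4,5,6,7}
R = {0,1,2,3,4,5,6,7}
  0: safe
  1: safe
  2: outside
  3: safe
  4: safe
  5: safe
  6: safe
  7: safe
counterexample path to 2: a·b·tau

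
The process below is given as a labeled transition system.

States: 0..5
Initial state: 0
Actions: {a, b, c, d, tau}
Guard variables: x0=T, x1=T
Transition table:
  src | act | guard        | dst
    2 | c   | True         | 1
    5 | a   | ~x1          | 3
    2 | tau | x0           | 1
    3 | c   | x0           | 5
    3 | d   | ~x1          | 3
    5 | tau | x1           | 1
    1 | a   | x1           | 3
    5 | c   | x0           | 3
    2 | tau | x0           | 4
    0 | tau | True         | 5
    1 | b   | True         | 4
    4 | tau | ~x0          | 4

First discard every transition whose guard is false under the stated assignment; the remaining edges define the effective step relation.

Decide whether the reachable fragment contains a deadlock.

Reach set: {0,1,3,4,5}
  0: tau→5  [deg 1]
  1: a→3  b→4  [deg 2]
  3: c→5  [deg 1]
  4: ∅  [no exit]
  5: c→3  tau→1  [deg 2]
witness 4: tau·tau·b

Answer: DEADLOCK at state 4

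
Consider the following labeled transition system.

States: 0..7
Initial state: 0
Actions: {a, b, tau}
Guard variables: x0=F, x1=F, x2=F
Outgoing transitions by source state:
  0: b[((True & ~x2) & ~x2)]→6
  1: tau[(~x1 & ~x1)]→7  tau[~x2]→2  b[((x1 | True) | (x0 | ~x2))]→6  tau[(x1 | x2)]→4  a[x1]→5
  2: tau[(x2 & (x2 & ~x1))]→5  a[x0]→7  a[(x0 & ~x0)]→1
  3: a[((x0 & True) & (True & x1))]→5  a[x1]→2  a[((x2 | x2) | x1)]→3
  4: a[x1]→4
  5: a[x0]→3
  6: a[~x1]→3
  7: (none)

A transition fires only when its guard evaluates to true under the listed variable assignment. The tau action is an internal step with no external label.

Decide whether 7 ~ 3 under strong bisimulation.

Answer: BISIMILAR

Analysis:
Refine partition for ~:
  π0 = {{0,1,2,3,4,5,6,7}}
  π1 = {{0},{1},{2,3,4,5,7},{6}}
Fixed point at round 2; 4 class(es).
7∈{2,3,4,5,7}, 3∈{2,3,4,5,7}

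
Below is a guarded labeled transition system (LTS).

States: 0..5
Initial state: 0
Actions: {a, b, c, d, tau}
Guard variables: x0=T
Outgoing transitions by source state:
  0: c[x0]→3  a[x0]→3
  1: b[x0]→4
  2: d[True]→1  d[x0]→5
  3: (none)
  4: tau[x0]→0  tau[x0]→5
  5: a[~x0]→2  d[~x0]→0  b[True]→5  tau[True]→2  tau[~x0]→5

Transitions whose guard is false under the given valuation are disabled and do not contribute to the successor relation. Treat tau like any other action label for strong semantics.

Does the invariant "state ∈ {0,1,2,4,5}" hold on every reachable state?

Answer: INVARIANT VIOLATED at state 3

Analysis:
Allowed set {0,1,2,4,5}
Reach set: {0,3}
  0: safe
  3: outside
counterexample path to 3: c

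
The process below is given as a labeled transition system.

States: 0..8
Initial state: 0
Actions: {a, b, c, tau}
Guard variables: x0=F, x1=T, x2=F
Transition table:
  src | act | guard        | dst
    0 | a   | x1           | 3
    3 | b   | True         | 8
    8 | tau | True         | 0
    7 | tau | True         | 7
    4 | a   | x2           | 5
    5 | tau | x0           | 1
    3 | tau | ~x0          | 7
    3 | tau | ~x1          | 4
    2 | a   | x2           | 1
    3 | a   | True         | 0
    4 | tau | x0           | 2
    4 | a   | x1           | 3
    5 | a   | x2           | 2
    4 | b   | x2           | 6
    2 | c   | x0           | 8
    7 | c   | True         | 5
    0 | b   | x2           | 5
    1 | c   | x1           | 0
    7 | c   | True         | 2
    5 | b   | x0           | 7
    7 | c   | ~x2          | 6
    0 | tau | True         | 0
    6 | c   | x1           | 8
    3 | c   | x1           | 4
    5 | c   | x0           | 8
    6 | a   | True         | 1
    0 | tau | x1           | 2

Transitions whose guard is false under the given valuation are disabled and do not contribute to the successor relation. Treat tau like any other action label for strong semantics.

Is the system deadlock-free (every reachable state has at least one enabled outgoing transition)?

Answer: DEADLOCK at state 2

Trace:
R = {0,1,2,3,4,5,6,7,8}
  0: a→3  tau→0  tau→2  [3 exit(s)]
  1: c→0  [1 exit(s)]
  2: ∅  [no exit]
  3: a→0  b→8  c→4  tau→7  [4 exit(s)]
  4: a→3  [1 exit(s)]
  5: ∅  [no exit]
  6: a→1  c→8  [2 exit(s)]
  7: c→2  c→5  c→6  tau→7  [4 exit(s)]
  8: tau→0  [1 exit(s)]
Path to 2: tau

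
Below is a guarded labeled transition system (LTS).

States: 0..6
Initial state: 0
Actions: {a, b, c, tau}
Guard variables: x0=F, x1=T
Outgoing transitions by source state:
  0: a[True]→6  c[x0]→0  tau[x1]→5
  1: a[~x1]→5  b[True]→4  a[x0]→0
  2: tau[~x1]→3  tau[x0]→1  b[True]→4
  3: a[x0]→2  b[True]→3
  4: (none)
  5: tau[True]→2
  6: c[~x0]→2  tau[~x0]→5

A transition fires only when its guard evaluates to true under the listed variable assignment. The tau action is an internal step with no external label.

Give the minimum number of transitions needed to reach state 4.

Answer: 3

Trace:
Breadth-first toward 4:
  Layer 0: {0}
  Layer 1: {5,6}
  Layer 2: {2}
  Layer 3: {4}
4 enters at depth 3; path a·c·b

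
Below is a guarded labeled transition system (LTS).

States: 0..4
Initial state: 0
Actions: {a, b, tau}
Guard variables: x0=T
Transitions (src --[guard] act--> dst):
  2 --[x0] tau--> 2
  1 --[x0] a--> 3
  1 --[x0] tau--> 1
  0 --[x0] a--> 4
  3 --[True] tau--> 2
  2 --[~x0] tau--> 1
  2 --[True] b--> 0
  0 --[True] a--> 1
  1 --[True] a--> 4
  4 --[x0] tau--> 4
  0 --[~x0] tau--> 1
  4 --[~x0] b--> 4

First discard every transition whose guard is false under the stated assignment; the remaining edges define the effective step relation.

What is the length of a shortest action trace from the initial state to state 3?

Layered search for 3:
  Layer 0: {0}
  Layer 1: {1,4}
  Layer 2: {3}
3 enters at depth 2; path a·a

Answer: 2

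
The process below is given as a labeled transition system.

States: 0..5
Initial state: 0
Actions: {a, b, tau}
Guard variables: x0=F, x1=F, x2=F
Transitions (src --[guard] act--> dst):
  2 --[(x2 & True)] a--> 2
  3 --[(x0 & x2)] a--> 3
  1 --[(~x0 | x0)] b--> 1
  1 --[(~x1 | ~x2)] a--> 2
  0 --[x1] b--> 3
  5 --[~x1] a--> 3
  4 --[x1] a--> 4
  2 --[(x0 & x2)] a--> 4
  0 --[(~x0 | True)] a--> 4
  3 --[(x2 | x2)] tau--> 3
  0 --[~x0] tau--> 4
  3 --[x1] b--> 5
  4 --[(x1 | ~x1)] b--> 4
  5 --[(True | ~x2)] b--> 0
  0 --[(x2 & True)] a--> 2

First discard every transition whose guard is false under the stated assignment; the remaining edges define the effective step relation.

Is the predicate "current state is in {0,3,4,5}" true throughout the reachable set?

Allowed set {0,3,4,5}
Reach set: {0,4}
  0: safe
  4: safe

Answer: INVARIANT HOLDS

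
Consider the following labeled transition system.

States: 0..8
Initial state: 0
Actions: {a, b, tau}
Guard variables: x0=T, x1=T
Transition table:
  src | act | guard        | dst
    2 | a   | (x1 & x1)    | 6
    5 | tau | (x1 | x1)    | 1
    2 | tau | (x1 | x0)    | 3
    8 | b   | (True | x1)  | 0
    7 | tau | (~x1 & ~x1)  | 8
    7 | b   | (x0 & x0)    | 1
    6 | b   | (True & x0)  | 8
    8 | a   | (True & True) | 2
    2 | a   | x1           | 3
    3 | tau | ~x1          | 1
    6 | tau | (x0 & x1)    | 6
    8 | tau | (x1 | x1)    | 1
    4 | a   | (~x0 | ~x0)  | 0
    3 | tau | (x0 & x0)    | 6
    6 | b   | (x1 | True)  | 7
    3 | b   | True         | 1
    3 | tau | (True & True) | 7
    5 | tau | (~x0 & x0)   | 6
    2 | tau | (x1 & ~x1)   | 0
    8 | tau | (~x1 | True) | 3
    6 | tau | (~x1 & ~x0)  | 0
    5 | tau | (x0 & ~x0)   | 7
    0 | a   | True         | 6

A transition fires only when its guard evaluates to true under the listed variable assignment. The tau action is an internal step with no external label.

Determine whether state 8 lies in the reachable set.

After dropping false guards: 16 live edges.
depth 0: {0}
depth 1: {6}  now seen {0,6}
depth 2: {7,8}  now seen {0,6,7,8}
depth 3: {1,2,3}  now seen {0,1,2,3,6,7,8}
R = {0,1,2,3,6,7,8}
trace reaching 8: a·b

Answer: REACHABLE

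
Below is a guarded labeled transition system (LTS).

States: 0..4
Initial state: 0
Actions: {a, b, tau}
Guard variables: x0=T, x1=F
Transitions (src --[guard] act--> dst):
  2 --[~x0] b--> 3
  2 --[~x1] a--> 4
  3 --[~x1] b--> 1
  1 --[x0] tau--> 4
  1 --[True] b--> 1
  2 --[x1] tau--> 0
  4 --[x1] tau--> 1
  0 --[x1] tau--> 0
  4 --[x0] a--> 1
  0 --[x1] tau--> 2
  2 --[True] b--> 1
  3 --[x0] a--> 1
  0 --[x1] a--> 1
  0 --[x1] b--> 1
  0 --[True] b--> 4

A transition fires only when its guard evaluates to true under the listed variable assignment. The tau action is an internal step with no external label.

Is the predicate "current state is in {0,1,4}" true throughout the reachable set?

Allowed set {0,1,4}
Reachable = {0,1,4}
  0: ok
  1: ok
  4: ok

Answer: INVARIANT HOLDS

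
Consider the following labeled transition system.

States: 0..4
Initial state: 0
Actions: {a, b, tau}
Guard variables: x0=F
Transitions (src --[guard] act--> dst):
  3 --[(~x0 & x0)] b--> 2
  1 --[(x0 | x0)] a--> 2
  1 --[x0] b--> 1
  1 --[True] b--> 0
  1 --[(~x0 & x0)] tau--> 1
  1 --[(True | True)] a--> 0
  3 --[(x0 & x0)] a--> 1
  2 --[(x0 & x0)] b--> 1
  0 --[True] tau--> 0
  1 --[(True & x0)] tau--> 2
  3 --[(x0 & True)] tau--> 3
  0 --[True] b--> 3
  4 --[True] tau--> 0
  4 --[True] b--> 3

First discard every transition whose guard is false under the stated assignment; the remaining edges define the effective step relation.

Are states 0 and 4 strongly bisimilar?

Answer: BISIMILAR

Trace:
Bisimulation quotient by refinement:
  round 0: {{0,1,2,3,4}}
  round 1: {{0,4},{1},{2,3}}
3 equivalence class(es) (converged in 2)
[0]={0,4}  [4]={0,4}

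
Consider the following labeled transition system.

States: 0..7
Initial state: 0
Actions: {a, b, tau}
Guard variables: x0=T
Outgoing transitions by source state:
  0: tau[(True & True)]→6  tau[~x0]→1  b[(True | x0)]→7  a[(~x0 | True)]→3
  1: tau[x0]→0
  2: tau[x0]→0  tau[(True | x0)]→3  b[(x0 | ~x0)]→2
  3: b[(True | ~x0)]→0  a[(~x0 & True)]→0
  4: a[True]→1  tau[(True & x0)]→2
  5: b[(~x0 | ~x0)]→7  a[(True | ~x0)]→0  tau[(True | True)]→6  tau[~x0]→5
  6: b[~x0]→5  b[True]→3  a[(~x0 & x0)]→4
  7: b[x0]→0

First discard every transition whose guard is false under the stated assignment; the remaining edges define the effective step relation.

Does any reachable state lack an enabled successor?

Reach set: {0,3,6,7}
  0: a→3  b→7  tau→6  [3 out]
  3: b→0  [1 out]
  6: b→3  [1 out]
  7: b→0  [1 out]

Answer: DEADLOCK-FREE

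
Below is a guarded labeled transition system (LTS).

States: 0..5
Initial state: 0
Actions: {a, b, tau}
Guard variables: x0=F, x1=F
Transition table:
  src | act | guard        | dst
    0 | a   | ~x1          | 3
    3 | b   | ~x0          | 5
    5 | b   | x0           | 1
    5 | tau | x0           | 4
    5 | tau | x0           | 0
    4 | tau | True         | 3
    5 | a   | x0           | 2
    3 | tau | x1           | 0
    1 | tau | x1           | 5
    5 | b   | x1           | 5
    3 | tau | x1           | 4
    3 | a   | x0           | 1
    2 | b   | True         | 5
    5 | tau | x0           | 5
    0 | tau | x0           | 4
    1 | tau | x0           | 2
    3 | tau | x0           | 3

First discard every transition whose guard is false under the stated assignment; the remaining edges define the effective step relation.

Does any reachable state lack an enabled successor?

Answer: DEADLOCK at state 5

Working:
Reach set: {0,3,5}
  0: a→3  [1 exit(s)]
  3: b→5  [1 exit(s)]
  5: ∅  [deadlock]
witness 5: a·b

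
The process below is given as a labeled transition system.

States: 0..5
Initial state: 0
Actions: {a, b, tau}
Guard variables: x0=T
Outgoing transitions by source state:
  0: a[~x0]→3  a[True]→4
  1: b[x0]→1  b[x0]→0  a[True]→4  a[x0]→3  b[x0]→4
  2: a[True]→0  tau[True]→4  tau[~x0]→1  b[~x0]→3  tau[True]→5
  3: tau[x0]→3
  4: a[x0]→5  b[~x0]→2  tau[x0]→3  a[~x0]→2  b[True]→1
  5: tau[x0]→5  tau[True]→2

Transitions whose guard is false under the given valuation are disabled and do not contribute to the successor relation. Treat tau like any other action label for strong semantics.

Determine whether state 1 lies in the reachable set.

Answer: REACHABLE

Trace:
After dropping false guards: 15 live edges.
Layer 0: {0}
Layer 1: {4}  total {0,4}
Layer 2: {1,3,5}  total {0,1,3,4,5}
Layer 3: {2}  total {0,1,2,3,4,5}
Reachable = {0,1,2,3,4,5}
Path to 1: a·b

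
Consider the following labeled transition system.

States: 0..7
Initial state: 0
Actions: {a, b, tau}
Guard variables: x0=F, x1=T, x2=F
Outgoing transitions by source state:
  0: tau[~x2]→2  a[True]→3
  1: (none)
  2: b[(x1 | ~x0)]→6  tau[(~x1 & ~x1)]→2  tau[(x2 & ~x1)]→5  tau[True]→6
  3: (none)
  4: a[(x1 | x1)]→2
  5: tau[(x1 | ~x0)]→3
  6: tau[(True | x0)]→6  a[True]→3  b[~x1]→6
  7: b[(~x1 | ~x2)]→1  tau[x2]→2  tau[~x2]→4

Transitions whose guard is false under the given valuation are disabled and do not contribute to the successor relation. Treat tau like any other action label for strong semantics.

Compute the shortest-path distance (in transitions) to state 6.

Layered search for 6:
  Layer 0: {0}
  Layer 1: {2,3}
  Layer 2: {6}
depth(6)=2, e.g. tau·b

Answer: 2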